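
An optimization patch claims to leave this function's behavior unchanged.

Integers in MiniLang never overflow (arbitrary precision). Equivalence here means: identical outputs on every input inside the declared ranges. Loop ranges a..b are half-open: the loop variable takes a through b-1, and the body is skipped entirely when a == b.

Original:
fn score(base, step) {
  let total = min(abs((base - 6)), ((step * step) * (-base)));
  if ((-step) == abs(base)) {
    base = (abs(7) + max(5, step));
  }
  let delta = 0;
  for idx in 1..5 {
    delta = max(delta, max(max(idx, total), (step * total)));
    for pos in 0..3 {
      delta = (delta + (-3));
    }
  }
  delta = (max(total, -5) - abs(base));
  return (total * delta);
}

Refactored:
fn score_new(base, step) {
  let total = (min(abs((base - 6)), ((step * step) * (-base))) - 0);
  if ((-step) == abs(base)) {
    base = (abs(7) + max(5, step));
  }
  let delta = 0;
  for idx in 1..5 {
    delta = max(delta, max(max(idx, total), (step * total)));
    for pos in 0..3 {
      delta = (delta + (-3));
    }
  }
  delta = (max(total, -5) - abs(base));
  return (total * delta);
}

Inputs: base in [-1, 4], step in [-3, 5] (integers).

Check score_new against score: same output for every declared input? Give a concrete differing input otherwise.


Behavior is preserved: although arithmetic usage differs, constant usage differs, the outputs never diverge.
As a probe, take base=4, step=0: score runs total=0, then ((-step) == abs(base)) is false, then delta=0, then (idx=1), then delta=1, then (pos=0), then delta=-2, then (pos=1), then delta=-5, then (pos=2), then delta=-8, then (idx=2), then delta=2, then (pos=0), then delta=-1, then (pos=1), then delta=-4, then (pos=2), then delta=-7, then (idx=3), then delta=3, then (pos=0), then delta=0, then (pos=1), then delta=-3, then (pos=2), then delta=-6, then (idx=4), then delta=4, then (pos=0), then delta=1, then (pos=1), then delta=-2, then (pos=2), then delta=-5, then delta=-4, then returns 0; score_new runs total=0, then ((-step) == abs(base)) is false, then delta=0, then (idx=1), then delta=1, then (pos=0), then delta=-2, then (pos=1), then delta=-5, then (pos=2), then delta=-8, then (idx=2), then delta=2, then (pos=0), then delta=-1, then (pos=1), then delta=-4, then (pos=2), then delta=-7, then (idx=3), then delta=3, then (pos=0), then delta=0, then (pos=1), then delta=-3, then (pos=2), then delta=-6, then (idx=4), then delta=4, then (pos=0), then delta=1, then (pos=1), then delta=-2, then (pos=2), then delta=-5, then delta=-4, then returns 0; both end at 0.
Sweeping the whole domain (54 inputs) finds no disagreement.
verdict: equivalent


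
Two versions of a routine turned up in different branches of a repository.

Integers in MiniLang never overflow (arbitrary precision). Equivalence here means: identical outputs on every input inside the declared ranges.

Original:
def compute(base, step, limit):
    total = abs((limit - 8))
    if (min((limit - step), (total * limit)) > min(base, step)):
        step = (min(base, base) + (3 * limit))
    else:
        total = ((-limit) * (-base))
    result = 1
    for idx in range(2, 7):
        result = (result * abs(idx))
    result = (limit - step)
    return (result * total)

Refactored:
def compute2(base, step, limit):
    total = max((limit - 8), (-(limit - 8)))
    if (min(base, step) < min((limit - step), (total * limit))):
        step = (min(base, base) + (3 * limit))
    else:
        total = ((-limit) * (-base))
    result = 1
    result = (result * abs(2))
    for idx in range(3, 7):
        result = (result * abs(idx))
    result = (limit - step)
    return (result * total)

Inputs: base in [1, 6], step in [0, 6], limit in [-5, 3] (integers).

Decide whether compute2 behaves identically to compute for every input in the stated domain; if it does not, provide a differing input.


Reading the diff, among the changes: comparison usage differs; and constant usage differs; and statement counts differ; and min/max/abs usage differs; and arithmetic usage differs; and loop structure differs.
Spot check at base=3, step=4, limit=1 — compute: total becomes 7; next (min((limit - step), (total * limit)) > min(base, step)) evaluates to false; next total becomes 3; next result becomes 1; next at idx=2:; next result becomes 2; next at idx=3:; next result becomes 6; next at idx=4:; next result becomes 24; next at idx=5:; next result becomes 120; next at idx=6:; next result becomes 720; next result becomes -3; next final value -9. compute2: total becomes 7; next (min(base, step) < min((limit - step), (total * limit))) evaluates to false; next total becomes 3; next result becomes 1; next result becomes 2; next at idx=3:; next result becomes 6; next at idx=4:; next result becomes 24; next at idx=5:; next result becomes 120; next at idx=6:; next result becomes 720; next result becomes -3; next final value -9. Both give -9.
An exhaustive pass over the 378 declared inputs shows identical outputs.
verdict: equivalent


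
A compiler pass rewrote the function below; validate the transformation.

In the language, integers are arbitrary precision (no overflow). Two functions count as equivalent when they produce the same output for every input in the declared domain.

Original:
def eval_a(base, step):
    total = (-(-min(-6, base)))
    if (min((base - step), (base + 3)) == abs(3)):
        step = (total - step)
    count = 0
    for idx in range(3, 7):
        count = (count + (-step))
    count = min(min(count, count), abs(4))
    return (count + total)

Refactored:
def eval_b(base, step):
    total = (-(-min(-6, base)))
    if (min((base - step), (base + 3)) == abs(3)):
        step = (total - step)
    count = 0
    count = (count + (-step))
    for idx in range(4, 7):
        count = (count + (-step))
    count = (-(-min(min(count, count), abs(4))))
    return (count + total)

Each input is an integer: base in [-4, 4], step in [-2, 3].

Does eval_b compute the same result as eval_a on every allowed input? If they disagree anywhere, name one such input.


Reading the diff, among the changes: loop structure differs; statement counts differ; arithmetic usage differs.
Spot check at base=2, step=2 — eval_a: total becomes -6; next (min((base - step), (base + 3)) == abs(3)) evaluates to false; next count becomes 0; next at idx=3:; next count becomes -2; next at idx=4:; next count becomes -4; next at idx=5:; next count becomes -6; next at idx=6:; next count becomes -8; next count becomes -8; next final value -14. eval_b: total becomes -6; next (min((base - step), (base + 3)) == abs(3)) evaluates to false; next count becomes 0; next count becomes -2; next at idx=4:; next count becomes -4; next at idx=5:; next count becomes -6; next at idx=6:; next count becomes -8; next count becomes -8; next final value -14. Both give -14.
Every one of the 54 inputs gives matching results.
verdict: equivalent


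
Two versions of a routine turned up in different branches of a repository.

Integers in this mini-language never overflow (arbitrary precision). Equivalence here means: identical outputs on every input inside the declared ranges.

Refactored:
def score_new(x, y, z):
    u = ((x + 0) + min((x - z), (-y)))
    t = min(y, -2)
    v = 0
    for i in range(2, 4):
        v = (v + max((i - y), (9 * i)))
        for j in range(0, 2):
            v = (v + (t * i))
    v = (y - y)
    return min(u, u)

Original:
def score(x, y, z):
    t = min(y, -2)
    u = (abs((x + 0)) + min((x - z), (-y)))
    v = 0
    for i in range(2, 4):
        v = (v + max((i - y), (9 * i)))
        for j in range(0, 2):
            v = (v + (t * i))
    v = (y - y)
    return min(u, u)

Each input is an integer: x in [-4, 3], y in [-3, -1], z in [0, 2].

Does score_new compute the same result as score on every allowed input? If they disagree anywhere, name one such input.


Consider the input x=-4, y=-3, z=0.
score: t := -3 | u := 0 | v := 0 | iter i=2: | v := 18 | iter j=0: | v := 12 | iter j=1: | v := 6 | iter i=3: | v := 33 | iter j=0: | v := 24 | iter j=1: | v := 15 | v := 0 | result 0
score_new: u := -8 | t := -3 | v := 0 | iter i=2: | v := 18 | iter j=0: | v := 12 | iter j=1: | v := 6 | iter i=3: | v := 33 | iter j=0: | v := 24 | iter j=1: | v := 15 | v := 0 | result -8
0 against -8: the behavior changed.
verdict: not equivalent; witness: x=-4, y=-3, z=0


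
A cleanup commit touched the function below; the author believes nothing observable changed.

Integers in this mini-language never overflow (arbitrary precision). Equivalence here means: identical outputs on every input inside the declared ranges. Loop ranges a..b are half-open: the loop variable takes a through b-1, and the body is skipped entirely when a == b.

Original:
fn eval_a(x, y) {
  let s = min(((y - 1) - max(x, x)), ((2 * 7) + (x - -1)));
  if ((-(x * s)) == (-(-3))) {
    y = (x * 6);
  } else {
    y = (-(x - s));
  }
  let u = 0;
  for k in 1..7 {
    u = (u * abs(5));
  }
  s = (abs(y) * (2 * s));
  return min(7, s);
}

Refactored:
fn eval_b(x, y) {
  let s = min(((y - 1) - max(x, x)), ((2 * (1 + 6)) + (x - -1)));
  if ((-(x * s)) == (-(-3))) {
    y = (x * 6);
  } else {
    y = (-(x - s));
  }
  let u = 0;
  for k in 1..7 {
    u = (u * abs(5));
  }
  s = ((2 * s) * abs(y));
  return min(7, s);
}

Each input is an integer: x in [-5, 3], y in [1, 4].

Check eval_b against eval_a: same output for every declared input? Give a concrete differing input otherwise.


Reading the diff, among the changes: constant usage differs, and arithmetic usage differs.
Tracing x=-1, y=4: eval_a: s becomes 4; next ((-(x * s)) == (-(-3))) evaluates to false; next y becomes 5; next u becomes 0; next at k=1:; next u becomes 0; next at k=2:; next u becomes 0; next at k=3:; next u becomes 0; next at k=4:; next u becomes 0; next at k=5:; next u becomes 0; next at k=6:; next u becomes 0; next s becomes 40; next final value 7 | eval_b: s becomes 4; next ((-(x * s)) == (-(-3))) evaluates to false; next y becomes 5; next u becomes 0; next at k=1:; next u becomes 0; next at k=2:; next u becomes 0; next at k=3:; next u becomes 0; next at k=4:; next u becomes 0; next at k=5:; next u becomes 0; next at k=6:; next u becomes 0; next s becomes 40; next final value 7 — matching result 7.
Across all 36 domain points the two functions coincide.
verdict: equivalent


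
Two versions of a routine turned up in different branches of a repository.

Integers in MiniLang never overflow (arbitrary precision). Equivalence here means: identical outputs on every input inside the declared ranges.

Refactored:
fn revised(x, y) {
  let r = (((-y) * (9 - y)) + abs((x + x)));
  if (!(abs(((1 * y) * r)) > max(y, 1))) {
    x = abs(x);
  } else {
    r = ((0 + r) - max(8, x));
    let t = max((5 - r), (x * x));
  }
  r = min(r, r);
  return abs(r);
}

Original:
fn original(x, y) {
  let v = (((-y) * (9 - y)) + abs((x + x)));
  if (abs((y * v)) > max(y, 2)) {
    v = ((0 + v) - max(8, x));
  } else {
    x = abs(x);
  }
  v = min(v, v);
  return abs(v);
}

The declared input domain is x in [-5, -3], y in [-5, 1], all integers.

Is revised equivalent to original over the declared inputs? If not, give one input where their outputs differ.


Run the pair on x=-5, y=1.
original: v becomes 2; next (abs((y * v)) > max(y, 2)) evaluates to false; next x becomes 5; next v becomes 2; next final value 2
revised: r becomes 2; next (!(abs(((1 * y) * r)) > max(y, 1))) evaluates to false; next r becomes -6; next t becomes 25; next r becomes -6; next final value 6
2 against 6: the behavior changed.
verdict: not equivalent; witness: x=-5, y=1


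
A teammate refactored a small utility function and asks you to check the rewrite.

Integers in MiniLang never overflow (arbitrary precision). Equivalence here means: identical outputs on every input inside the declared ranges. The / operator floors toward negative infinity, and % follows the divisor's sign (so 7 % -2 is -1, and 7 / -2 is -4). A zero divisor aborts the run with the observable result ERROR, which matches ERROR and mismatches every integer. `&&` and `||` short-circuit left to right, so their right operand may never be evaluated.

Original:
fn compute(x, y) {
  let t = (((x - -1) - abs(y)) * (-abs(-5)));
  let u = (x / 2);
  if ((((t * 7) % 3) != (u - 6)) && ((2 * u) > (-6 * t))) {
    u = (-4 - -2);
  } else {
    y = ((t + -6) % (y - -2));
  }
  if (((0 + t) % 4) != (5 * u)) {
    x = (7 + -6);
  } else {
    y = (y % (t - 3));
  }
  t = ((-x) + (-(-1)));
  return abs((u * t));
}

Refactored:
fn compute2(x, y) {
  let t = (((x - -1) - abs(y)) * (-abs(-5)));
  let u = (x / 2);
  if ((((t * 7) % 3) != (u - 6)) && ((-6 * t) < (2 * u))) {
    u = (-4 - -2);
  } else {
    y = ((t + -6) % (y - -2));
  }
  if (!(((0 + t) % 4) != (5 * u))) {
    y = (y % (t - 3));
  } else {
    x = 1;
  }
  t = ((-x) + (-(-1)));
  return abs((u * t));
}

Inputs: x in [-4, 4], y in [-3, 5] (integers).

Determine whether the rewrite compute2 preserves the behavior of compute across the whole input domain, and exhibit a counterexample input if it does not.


The two are interchangeable: arithmetic usage differs, comparison usage differs, constant usage differs, boolean connective usage differs, and every declared input agrees.
As a probe, take x=2, y=-3: compute runs t := 0 | u := 1 | ((((t * 7) % 3) != (u - 6)) && ((2 * u) > (-6 * t))): true | u := -2 | (((0 + t) % 4) != (5 * u)): true | x := 1 | t := 0 | result 0; compute2 runs t := 0 | u := 1 | ((((t * 7) % 3) != (u - 6)) && ((-6 * t) < (2 * u))): true | u := -2 | (!(((0 + t) % 4) != (5 * u))): false | x := 1 | t := 0 | result 0; both end at 0.
Across all 81 domain points the two functions coincide.
verdict: equivalent


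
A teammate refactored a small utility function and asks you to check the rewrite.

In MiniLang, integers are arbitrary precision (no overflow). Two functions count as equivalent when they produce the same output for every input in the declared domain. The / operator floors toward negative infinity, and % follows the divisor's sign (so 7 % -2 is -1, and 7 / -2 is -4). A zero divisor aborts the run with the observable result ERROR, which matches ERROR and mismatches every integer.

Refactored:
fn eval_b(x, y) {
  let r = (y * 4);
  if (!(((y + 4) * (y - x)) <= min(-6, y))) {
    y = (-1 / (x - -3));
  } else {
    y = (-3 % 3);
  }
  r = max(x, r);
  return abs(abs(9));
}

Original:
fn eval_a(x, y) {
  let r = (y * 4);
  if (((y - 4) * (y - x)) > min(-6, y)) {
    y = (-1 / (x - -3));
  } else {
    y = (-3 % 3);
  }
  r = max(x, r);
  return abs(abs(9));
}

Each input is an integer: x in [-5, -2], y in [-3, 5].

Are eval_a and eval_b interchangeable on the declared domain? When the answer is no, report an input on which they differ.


These are not equivalent — on x=-3, y=-2 the outputs split (9 vs ERROR).
eval_a: r := -8 | (((y - 4) * (y - x)) > min(-6, y)): false | y := 0 | r := -3 | result 9
eval_b: r := -8 | (!(((y + 4) * (y - x)) <= min(-6, y))): true | divide-by-zero, output ERROR
verdict: not equivalent; witness: x=-3, y=-2


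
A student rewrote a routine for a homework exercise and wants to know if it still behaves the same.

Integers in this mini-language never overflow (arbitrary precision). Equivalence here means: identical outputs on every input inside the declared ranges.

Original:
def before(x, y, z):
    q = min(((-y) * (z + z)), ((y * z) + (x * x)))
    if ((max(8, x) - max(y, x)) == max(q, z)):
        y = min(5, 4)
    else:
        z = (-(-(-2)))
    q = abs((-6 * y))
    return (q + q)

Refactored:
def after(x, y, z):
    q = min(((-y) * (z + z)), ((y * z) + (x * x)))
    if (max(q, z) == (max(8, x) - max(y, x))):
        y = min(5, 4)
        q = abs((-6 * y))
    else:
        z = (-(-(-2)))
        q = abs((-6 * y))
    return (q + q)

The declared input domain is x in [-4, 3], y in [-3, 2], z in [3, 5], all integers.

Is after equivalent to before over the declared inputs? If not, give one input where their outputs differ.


The two versions differ — the changes include constant usage differs; and statement counts differ; and arithmetic usage differs; and min/max/abs usage differs.
Spot check at x=-3, y=-1, z=3 — before: q = 6; ((max(8, x) - max(y, x)) == max(q, z)) -> false; z = -2; q = 6; return 12. after: q = 6; (max(q, z) == (max(8, x) - max(y, x))) -> false; z = -2; q = 6; return 12. Both give 12.
Every one of the 144 inputs gives matching results.
verdict: equivalent


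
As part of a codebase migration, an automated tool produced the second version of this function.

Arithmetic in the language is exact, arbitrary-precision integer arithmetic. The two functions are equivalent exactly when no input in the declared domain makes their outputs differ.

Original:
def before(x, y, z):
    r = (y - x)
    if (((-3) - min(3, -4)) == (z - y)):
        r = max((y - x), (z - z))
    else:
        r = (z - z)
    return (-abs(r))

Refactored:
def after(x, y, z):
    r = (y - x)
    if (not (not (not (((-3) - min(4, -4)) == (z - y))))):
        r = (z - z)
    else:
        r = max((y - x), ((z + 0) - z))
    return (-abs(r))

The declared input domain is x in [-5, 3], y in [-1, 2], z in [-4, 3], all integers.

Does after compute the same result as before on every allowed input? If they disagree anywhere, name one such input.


The suspicious edit (`3` became `4`) never changes the result for any input inside the declared domain; all 288 inputs agree.
verdict: equivalent


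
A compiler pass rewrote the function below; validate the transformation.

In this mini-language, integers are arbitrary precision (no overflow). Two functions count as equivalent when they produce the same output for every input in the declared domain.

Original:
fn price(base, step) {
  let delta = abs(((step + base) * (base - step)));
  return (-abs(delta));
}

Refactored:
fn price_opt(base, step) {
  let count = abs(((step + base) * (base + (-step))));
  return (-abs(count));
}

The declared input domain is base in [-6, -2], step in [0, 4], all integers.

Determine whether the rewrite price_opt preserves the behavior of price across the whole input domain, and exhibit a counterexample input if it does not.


Behavior is preserved: although local variable names differ, and arithmetic usage differs, the outputs never diverge.
Spot check at base=-2, step=0 — price: delta := 4 | result -4. price_opt: count := 4 | result -4. Both give -4.
Across all 25 domain points the two functions coincide.
verdict: equivalent


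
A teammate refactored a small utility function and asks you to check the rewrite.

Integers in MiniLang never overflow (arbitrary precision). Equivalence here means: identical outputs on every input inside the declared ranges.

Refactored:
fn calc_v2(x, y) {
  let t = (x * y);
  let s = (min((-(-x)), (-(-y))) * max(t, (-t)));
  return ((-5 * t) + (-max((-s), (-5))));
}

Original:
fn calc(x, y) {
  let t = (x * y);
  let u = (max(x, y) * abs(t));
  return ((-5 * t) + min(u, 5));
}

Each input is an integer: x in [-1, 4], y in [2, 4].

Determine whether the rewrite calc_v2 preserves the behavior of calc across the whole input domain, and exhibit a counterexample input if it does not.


Try x=-1, y=2.
calc: t=-2, then u=4, then returns 14
calc_v2: t=-2, then s=-2, then returns 8
14 != 8, so the rewrite changes behavior.
verdict: not equivalent; witness: x=-1, y=2


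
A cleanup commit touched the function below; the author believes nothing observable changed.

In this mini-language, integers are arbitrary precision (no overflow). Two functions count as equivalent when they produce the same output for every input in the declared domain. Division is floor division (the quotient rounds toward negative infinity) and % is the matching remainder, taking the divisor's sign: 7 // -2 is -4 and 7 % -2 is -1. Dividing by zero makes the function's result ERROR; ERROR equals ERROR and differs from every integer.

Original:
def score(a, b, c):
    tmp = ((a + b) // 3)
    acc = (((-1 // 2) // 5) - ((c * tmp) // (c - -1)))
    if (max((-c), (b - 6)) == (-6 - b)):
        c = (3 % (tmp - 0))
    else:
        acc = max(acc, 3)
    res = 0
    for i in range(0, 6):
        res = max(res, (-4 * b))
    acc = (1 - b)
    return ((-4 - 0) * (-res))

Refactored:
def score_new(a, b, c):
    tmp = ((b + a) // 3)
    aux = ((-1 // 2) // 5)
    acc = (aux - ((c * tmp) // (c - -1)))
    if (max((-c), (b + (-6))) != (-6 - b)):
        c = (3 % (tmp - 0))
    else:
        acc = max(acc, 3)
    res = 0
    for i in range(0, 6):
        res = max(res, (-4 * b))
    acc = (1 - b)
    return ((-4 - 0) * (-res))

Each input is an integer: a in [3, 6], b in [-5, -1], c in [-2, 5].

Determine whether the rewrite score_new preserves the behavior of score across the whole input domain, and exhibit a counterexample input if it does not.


Try a=3, b=-3, c=-2.
score: tmp := 0 | acc := -1 | (max((-c), (b - 6)) == (-6 - b)): false | acc := 3 | res := 0 | iter i=0: | res := 12 | iter i=1: | res := 12 | iter i=2: | res := 12 | iter i=3: | res := 12 | iter i=4: | res := 12 | iter i=5: | res := 12 | acc := 4 | result 48
score_new: tmp := 0 | aux := -1 | acc := -1 | (max((-c), (b + (-6))) != (-6 - b)): true | divide-by-zero, output ERROR
48 vs ERROR — the two versions disagree here.
verdict: not equivalent; witness: a=3, b=-3, c=-2


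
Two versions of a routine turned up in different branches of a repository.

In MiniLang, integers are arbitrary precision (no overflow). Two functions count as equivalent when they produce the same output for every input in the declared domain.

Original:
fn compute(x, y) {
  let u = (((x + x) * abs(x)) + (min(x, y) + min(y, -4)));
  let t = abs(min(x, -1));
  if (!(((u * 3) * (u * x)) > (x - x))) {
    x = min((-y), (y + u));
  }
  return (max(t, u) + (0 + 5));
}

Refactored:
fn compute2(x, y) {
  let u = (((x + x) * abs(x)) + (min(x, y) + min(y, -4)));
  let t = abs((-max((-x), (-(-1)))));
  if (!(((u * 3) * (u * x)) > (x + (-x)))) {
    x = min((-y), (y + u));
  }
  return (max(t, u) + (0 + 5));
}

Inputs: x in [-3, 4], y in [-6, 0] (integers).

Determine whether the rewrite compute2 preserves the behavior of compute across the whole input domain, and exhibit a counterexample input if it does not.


Behavior is preserved: although arithmetic usage differs; and min/max/abs usage differs, the outputs never diverge.
Tracing x=3, y=-3: compute: u becomes 11; next t becomes 1; next (!(((u * 3) * (u * x)) > (x - x))) evaluates to false; next final value 16 | compute2: u becomes 11; next t becomes 1; next (!(((u * 3) * (u * x)) > (x + (-x)))) evaluates to false; next final value 16 — matching result 16.
Across all 56 domain points the two functions coincide.
verdict: equivalent


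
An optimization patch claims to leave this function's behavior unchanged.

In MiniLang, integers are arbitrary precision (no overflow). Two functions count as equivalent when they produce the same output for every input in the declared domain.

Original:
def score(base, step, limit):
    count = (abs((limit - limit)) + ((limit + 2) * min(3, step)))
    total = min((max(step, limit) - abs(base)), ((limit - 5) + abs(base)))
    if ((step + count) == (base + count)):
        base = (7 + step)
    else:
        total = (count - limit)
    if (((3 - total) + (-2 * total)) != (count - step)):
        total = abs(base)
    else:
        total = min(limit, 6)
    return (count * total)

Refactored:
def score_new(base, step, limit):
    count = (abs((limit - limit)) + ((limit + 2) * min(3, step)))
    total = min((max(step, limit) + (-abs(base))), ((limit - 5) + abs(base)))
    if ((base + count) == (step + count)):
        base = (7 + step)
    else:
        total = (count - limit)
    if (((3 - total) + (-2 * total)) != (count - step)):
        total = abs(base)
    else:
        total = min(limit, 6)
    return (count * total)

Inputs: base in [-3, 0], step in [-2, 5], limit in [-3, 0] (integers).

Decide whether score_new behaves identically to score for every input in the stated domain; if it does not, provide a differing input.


The two versions differ — the changes include arithmetic usage differs.
Tracing base=-3, step=4, limit=-2: score: count becomes 0; next total becomes -4; next ((step + count) == (base + count)) evaluates to false; next total becomes 2; next (((3 - total) + (-2 * total)) != (count - step)) evaluates to true; next total becomes 3; next final value 0 | score_new: count becomes 0; next total becomes -4; next ((base + count) == (step + count)) evaluates to false; next total becomes 2; next (((3 - total) + (-2 * total)) != (count - step)) evaluates to true; next total becomes 3; next final value 0 — matching result 0.
Sweeping the whole domain (128 inputs) finds no disagreement.
verdict: equivalent


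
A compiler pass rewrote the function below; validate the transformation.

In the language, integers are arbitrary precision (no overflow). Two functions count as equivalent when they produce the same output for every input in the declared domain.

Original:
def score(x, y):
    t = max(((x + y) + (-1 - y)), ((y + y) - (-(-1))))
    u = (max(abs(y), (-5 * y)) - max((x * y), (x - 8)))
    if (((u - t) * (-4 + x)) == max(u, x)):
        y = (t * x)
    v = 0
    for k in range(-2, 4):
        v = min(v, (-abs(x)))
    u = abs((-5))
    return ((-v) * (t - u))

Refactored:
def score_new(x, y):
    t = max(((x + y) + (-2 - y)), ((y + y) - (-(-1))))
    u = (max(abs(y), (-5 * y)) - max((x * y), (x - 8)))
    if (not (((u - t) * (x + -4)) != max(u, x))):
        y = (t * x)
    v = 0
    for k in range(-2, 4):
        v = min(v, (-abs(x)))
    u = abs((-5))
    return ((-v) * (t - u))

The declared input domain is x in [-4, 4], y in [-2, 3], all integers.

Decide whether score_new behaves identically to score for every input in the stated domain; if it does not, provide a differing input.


Try x=-3, y=-2.
score: t := -4 | u := 4 | (((u - t) * (-4 + x)) == max(u, x)): false | v := 0 | iter k=-2: | v := -3 | iter k=-1: | v := -3 | iter k=0: | v := -3 | iter k=1: | v := -3 | iter k=2: | v := -3 | iter k=3: | v := -3 | u := 5 | result -27
score_new: t := -5 | u := 4 | (not (((u - t) * (x + -4)) != max(u, x))): false | v := 0 | iter k=-2: | v := -3 | iter k=-1: | v := -3 | iter k=0: | v := -3 | iter k=1: | v := -3 | iter k=2: | v := -3 | iter k=3: | v := -3 | u := 5 | result -30
-27 against -30: the behavior changed.
verdict: not equivalent; witness: x=-3, y=-2


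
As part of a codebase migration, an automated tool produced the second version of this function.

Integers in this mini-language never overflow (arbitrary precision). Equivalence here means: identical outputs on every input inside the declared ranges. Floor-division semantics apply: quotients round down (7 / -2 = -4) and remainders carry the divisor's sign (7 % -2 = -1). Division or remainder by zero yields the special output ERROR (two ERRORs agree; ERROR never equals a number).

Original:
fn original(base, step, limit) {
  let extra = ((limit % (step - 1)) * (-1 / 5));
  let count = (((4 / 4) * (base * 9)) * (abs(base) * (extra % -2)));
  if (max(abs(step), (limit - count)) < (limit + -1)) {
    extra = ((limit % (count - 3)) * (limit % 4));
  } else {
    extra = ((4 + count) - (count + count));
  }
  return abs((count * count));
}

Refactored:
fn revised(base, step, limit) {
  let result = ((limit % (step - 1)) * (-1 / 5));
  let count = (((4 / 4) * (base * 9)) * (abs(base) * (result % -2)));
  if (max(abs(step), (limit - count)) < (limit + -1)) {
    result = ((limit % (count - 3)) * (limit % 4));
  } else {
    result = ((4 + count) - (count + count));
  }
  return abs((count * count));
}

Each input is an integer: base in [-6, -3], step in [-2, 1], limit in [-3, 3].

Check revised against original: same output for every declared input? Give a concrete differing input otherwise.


Reading the diff, among the changes: local variable names differ.
Spot check at base=-6, step=1, limit=-1 — original: hits division by zero so the output is ERROR. revised: hits division by zero so the output is ERROR. Both give ERROR.
Sweeping the whole domain (112 inputs) finds no disagreement.
verdict: equivalent


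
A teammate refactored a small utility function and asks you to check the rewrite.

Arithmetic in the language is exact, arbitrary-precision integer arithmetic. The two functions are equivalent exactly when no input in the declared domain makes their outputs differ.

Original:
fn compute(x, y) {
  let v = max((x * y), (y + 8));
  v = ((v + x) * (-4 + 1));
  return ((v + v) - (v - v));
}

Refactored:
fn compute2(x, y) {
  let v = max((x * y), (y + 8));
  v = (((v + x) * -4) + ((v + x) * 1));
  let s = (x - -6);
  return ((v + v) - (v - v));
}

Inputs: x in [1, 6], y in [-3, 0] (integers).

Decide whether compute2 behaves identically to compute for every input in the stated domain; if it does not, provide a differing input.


Beyond behavior-preserving changes, the revision adds an assignment to `s` whose value nothing reads; all 24 inputs agree.
verdict: equivalent


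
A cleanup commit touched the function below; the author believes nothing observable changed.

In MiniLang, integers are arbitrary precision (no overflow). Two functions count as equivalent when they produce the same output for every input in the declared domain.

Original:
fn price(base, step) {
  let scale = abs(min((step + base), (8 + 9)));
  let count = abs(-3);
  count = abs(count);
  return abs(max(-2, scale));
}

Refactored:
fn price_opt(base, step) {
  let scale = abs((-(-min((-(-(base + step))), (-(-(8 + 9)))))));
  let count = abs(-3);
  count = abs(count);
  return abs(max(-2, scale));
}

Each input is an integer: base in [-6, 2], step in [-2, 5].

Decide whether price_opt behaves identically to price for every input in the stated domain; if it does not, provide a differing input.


Behavior is preserved: although same computation, different form, the outputs never diverge.
One worked example (base=-5, step=-2) — price: scale = 7; count = 3; count = 3; return 7; price_opt: scale = 7; count = 3; count = 3; return 7; agreement on 7.
Sweeping the whole domain (72 inputs) finds no disagreement.
verdict: equivalent


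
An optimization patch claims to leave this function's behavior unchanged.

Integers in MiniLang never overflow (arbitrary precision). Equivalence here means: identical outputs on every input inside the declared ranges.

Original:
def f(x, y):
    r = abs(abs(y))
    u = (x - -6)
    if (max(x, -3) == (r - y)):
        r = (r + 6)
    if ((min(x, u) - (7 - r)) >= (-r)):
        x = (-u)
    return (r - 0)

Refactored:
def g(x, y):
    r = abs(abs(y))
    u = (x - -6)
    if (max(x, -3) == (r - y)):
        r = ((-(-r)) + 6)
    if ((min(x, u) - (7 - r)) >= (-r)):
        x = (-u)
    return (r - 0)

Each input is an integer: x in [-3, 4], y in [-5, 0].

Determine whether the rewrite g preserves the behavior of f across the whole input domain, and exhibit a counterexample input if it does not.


Reading the diff, among the changes: same computation, different form.
As a probe, take x=0, y=-1: f runs r := 1 | u := 6 | (max(x, -3) == (r - y)): false | ((min(x, u) - (7 - r)) >= (-r)): false | result 1; g runs r := 1 | u := 6 | (max(x, -3) == (r - y)): false | ((min(x, u) - (7 - r)) >= (-r)): false | result 1; both end at 1.
Across all 48 domain points the two functions coincide.
verdict: equivalent


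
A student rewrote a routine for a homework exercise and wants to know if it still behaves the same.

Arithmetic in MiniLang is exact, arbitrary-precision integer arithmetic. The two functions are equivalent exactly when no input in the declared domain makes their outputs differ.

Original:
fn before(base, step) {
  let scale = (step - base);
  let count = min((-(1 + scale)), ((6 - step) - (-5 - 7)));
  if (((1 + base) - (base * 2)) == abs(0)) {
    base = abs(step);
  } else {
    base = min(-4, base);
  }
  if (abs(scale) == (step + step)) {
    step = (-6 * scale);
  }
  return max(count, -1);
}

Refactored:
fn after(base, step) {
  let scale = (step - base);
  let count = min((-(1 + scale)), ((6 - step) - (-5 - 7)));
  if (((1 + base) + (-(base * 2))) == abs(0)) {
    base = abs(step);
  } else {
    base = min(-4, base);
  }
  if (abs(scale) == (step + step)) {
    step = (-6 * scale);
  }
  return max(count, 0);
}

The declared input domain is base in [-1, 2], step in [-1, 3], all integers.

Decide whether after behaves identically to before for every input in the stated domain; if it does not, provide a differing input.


At base=-1, step=-1: before gives -1, after gives 0.
verdict: not equivalent; witness: base=-1, step=-1


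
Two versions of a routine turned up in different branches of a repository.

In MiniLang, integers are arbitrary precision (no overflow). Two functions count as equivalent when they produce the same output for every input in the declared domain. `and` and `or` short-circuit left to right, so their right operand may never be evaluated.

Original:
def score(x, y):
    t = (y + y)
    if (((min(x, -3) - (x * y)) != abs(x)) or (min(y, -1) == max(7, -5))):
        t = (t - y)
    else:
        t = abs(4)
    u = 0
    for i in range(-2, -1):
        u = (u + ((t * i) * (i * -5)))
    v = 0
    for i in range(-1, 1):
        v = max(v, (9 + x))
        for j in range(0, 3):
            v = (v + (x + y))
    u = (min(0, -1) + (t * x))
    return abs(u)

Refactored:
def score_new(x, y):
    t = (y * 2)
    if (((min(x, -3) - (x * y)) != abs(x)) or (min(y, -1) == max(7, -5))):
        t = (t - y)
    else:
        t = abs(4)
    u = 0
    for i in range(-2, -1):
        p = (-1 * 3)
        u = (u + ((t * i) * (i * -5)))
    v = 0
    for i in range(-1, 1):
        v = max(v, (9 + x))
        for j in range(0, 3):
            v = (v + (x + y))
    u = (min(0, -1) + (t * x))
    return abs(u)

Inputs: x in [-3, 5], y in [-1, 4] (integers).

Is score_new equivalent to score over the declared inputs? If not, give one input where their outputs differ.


Changes here: statement counts differ, plus constant usage differs, plus arithmetic usage differs, plus local variable names differ; the full 54-point sweep finds no disagreement.
verdict: equivalent


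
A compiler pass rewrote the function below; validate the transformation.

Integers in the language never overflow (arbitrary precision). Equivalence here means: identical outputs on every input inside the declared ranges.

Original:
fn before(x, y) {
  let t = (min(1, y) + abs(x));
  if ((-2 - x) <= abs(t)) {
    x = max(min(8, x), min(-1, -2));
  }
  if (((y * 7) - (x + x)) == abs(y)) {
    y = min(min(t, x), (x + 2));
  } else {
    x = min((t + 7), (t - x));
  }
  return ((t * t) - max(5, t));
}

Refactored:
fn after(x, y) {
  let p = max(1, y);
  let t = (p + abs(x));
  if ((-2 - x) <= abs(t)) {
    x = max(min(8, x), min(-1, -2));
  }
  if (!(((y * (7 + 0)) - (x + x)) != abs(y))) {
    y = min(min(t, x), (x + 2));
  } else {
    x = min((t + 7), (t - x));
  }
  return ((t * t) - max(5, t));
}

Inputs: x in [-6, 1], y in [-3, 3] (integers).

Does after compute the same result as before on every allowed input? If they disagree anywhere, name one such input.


On input x=-6, y=-3, before returns 4 while after returns 42.
verdict: not equivalent; witness: x=-6, y=-3


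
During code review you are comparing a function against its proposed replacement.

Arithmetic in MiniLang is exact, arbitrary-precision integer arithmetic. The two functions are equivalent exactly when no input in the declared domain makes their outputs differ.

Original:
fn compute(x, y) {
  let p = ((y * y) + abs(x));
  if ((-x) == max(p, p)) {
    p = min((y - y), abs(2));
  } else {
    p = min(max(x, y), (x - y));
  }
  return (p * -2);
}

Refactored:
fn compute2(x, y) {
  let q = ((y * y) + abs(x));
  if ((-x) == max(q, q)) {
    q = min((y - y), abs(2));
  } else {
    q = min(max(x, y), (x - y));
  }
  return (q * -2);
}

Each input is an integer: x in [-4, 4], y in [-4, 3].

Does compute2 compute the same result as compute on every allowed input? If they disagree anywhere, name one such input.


Side by side, the visible changes include: local variable names differ.
As a probe, take x=-1, y=-4: compute runs p=17, then ((-x) == max(p, p)) is false, then p=-1, then returns 2; compute2 runs q=17, then ((-x) == max(q, q)) is false, then q=-1, then returns 2; both end at 2.
Across all 72 domain points the two functions coincide.
verdict: equivalent


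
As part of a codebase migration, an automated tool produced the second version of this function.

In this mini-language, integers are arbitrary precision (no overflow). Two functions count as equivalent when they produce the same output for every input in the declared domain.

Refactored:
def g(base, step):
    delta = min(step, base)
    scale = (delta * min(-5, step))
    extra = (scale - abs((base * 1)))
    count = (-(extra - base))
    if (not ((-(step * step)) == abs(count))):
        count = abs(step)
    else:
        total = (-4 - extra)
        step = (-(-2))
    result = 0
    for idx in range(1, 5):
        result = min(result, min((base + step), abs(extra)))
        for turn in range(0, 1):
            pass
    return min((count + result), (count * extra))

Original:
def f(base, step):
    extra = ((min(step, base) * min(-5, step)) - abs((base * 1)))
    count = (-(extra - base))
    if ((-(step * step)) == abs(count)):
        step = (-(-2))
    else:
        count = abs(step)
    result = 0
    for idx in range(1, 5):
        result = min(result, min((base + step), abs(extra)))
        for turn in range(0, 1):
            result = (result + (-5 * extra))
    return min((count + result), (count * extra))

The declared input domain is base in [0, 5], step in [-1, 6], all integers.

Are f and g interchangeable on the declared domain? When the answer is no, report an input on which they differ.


The rewrite breaks on base=0, step=-1, where the results are -100 and 0.
f: extra = 5; count = -5; ((-(step * step)) == abs(count)) -> false; count = 1; result = 0; [idx=1]; result = -1; [turn=0]; result = -26; [idx=2]; result = -26; [turn=0]; result = -51; [idx=3]; result = -51; [turn=0]; result = -76; [idx=4]; result = -76; [turn=0]; result = -101; return -100
g: delta = -1; scale = 5; extra = 5; count = -5; (not ((-(step * step)) == abs(count))) -> true; count = 1; result = 0; [idx=1]; result = -1; [turn=0]; [idx=2]; result = -1; [turn=0]; [idx=3]; result = -1; [turn=0]; [idx=4]; result = -1; [turn=0]; return 0
verdict: not equivalent; witness: base=0, step=-1


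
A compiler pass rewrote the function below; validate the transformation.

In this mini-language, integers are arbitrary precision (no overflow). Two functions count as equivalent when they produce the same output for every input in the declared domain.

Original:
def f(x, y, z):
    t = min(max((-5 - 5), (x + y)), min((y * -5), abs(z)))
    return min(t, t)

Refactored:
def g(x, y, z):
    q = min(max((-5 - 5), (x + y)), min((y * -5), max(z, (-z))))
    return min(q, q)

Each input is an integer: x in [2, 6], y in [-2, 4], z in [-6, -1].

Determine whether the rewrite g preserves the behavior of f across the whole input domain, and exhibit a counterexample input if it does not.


Differences: local variable names differ; also min/max/abs usage differs — yet all 210 inputs agree.
verdict: equivalent


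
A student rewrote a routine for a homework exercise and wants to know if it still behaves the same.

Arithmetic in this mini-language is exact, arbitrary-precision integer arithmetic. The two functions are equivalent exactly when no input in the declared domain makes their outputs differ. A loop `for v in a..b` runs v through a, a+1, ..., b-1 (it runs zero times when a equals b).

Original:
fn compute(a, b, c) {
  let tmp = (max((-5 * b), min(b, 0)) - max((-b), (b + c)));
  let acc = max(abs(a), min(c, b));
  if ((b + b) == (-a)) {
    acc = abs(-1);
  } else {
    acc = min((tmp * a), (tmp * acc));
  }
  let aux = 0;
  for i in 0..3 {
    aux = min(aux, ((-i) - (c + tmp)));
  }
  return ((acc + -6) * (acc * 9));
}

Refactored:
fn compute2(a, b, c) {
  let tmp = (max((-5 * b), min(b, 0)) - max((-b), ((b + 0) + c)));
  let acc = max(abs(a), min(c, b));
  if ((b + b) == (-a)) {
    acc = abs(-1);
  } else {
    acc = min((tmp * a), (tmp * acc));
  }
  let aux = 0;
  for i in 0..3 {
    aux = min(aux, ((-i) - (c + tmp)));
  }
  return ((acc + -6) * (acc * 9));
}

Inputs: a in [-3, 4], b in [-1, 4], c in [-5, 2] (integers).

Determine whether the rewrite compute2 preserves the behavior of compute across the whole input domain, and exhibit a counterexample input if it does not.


Equivalent — the differences include arithmetic usage differs; and constant usage differs, yet no declared input distinguishes the two.
Spot check at a=3, b=-1, c=-4 — compute: tmp := 4 | acc := 3 | ((b + b) == (-a)): false | acc := 12 | aux := 0 | iter i=0: | aux := 0 | iter i=1: | aux := -1 | iter i=2: | aux := -2 | result 648. compute2: tmp := 4 | acc := 3 | ((b + b) == (-a)): false | acc := 12 | aux := 0 | iter i=0: | aux := 0 | iter i=1: | aux := -1 | iter i=2: | aux := -2 | result 648. Both give 648.
Every one of the 384 inputs gives matching results.
verdict: equivalent
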